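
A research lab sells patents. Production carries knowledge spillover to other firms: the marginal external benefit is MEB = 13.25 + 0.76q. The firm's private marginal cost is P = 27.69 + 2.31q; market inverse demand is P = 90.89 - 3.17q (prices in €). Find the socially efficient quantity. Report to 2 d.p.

q* = 16.20

Social marginal cost = private MC − MEB = 14.44 + 1.55q.
Set SMC = demand: 14.44 + 1.55q = 90.89 - 3.17q → q* = 16.1970.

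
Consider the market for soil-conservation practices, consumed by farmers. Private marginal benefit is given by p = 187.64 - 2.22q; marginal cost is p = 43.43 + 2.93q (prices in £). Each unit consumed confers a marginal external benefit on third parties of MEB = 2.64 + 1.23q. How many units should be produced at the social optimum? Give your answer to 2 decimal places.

Social marginal benefit = demand + MEB = 190.28 - 0.99q.
Set SMB = MC: 190.28 - 0.99q = 43.43 + 2.93q → q* = 37.4617.

q* = 37.46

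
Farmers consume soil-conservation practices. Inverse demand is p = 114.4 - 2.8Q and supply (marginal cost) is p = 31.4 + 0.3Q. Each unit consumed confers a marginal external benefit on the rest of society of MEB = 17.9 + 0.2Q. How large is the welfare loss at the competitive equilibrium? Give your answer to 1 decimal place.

DWL = 93.2

Market equilibrium (private): 31.4 + 0.3Q = 114.4 - 2.8Q → Q_m = 26.7742.
Social marginal benefit = demand + MEB = 132.3 - 2.6Q.
Set SMB = MC: 132.3 - 2.6Q = 31.4 + 0.3Q → Q* = 34.7931.
The loss is the area between SMB and MC from Q* to Q_m; with linear curves that's a triangle of height MEB(Q_m).
DWL = ½ × 8.0189 × 23.2548 = 93.2390.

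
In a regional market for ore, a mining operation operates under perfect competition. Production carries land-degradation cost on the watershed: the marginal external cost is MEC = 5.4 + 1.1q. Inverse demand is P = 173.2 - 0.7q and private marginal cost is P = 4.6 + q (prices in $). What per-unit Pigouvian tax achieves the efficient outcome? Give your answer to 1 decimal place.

Social marginal cost = private MC + MEC = 10.0 + 2.1q.
Set SMC = demand: 10.0 + 2.1q = 173.2 - 0.7q → q* = 58.2857.
The Pigouvian tax equals MEC at q*: 5.4 + 1.1×58.2857 = 69.5143.

tax = $69.5 per unit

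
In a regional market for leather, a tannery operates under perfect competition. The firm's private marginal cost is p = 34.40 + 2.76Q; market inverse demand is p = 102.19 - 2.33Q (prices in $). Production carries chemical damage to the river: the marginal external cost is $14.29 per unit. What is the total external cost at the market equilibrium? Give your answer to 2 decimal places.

Market equilibrium (private): 34.40 + 2.76Q = 102.19 - 2.33Q → Q_m = 13.3183.
Total external cost = MEC × Q_m = 14.29 × 13.3183 = 190.3185.

$190.32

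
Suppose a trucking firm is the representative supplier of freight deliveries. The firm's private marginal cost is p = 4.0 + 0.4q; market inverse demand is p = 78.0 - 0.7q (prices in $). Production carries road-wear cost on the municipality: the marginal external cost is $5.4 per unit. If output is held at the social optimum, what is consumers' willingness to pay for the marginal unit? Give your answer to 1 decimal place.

Social marginal cost = private MC + MEC = 9.4 + 0.4q.
Set SMC = demand: 9.4 + 0.4q = 78.0 - 0.7q → q* = 62.3636.
Consumer price on the demand curve at q*: 78.0 − 0.7×62.3636 = 34.3455.

P = $34.3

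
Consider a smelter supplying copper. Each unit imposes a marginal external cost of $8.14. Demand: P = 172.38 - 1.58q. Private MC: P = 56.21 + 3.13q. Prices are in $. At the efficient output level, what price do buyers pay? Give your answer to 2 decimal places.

P = $136.14

Social marginal cost = private MC + MEC = 64.35 + 3.13q.
Set SMC = demand: 64.35 + 3.13q = 172.38 - 1.58q → q* = 22.9363.
Consumer price on the demand curve at q*: 172.38 − 1.58×22.9363 = 136.1406.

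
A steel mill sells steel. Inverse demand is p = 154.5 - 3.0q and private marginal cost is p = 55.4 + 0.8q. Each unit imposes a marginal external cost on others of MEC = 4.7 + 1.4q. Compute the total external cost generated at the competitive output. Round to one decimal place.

598.6

Market equilibrium (private): 55.4 + 0.8q = 154.5 - 3.0q → q_m = 26.0789.
Total external cost = ∫₀^{q_m} (4.7 + 1.4q) dq = 4.7×26.0789 + ½×1.4×26.0789² = 598.6471.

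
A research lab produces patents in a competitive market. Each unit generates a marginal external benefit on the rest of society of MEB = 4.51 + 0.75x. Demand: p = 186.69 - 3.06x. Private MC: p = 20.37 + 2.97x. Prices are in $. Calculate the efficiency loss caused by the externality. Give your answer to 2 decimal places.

DWL = $60.12

Market equilibrium (private): 20.37 + 2.97x = 186.69 - 3.06x → x_m = 27.5821.
Social marginal cost = private MC − MEB = 15.86 + 2.22x.
Set SMC = demand: 15.86 + 2.22x = 186.69 - 3.06x → x* = 32.3542.
The welfare-loss triangle has base |x_m − x*| and height MEB(x_m) (the vertical gap between SMC and demand is zero at x* and MEB at x_m).
DWL = ½ × 4.7721 × 25.1966 = 60.1203.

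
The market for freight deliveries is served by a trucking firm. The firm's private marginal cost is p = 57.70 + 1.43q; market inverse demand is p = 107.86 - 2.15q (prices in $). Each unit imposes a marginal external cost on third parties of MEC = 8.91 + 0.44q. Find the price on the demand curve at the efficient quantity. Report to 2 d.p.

Social marginal cost = private MC + MEC = 66.61 + 1.87q.
Set SMC = demand: 66.61 + 1.87q = 107.86 - 2.15q → q* = 10.2612.
Consumer price on the demand curve at q*: 107.86 − 2.15×10.2612 = 85.7984.

P = $85.80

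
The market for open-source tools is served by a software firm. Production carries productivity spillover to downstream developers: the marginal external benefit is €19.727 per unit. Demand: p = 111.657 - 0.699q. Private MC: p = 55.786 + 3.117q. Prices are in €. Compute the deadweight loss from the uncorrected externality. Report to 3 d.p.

Market equilibrium (private): 55.786 + 3.117q = 111.657 - 0.699q → q_m = 14.6412.
Social marginal cost = private MC − MEB = 36.059 + 3.117q.
Set SMC = demand: 36.059 + 3.117q = 111.657 - 0.699q → q* = 19.8108.
The loss is the area between SMC and demand from q* to q_m; with linear curves that's a triangle of height MEB(q_m).
DWL = ½ × 5.1696 × 19.7270 = 50.9903.

DWL = €50.990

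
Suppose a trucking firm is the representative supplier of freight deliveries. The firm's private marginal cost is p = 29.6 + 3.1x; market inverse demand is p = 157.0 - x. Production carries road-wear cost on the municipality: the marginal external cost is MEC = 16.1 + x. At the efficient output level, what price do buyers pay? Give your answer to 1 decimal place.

P = 135.2

Social marginal cost = private MC + MEC = 45.7 + 4.1x.
Set SMC = demand: 45.7 + 4.1x = 157.0 - x → x* = 21.8235.
Consumer price on the demand curve at x*: 157.0 − 1.0×21.8235 = 135.1765.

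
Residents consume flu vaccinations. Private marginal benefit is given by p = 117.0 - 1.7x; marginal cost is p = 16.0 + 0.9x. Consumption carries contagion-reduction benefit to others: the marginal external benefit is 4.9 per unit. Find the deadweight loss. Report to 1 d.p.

Market equilibrium (private): 16.0 + 0.9x = 117.0 - 1.7x → x_m = 38.8462.
Social marginal benefit = demand + MEB = 121.9 - 1.7x.
Set SMB = MC: 121.9 - 1.7x = 16.0 + 0.9x → x* = 40.7308.
The loss is the area between SMB and MC from x* to x_m; with linear curves that's a triangle of height MEB(x_m).
DWL = ½ × 1.8846 × 4.9000 = 4.6173.

DWL = 4.6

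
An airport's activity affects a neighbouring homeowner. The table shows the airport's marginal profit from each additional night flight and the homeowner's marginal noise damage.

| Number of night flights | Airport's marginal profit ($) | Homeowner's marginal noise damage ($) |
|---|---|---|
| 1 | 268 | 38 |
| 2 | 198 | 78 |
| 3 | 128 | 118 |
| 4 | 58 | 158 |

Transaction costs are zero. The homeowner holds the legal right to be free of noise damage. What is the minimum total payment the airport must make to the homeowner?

$234

Efficient level: marginal profit ≥ marginal noise damage through level 3, so k* = 3.
With the homeowner holding the right, the airport must at least compensate total damage at k*: 38 + 78 + 118 = 234.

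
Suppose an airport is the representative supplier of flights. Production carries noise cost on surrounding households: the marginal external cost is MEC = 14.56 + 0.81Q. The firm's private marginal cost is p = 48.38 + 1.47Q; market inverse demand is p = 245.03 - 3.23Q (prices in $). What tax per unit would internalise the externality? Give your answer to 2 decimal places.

tax = $41.33 per unit

Social marginal cost = private MC + MEC = 62.94 + 2.28Q.
Set SMC = demand: 62.94 + 2.28Q = 245.03 - 3.23Q → Q* = 33.0472.
The Pigouvian tax equals MEC at Q*: 14.56 + 0.81×33.0472 = 41.3282.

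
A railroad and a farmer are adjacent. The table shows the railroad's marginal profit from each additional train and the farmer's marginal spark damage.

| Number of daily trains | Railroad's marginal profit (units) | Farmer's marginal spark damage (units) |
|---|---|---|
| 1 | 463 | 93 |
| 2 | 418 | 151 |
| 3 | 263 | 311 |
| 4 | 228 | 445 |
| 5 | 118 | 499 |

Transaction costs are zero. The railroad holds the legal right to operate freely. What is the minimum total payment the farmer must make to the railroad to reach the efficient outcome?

Left alone the railroad would choose level 5 (marginal profit stays positive).
Efficient level: k* = 2 (marginal profit ≥ marginal spark damage through 2).
The farmer must at least cover the railroad's forgone profit from cutting 5→2: 263 + 228 + 118 = 609.

609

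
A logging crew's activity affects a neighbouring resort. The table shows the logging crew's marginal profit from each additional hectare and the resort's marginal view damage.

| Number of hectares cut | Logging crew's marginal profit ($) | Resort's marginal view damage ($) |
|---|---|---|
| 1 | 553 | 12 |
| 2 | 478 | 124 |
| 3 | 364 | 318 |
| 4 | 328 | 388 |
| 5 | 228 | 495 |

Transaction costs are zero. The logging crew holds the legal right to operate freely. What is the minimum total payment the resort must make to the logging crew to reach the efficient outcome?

Left alone the logging crew would choose level 5 (marginal profit stays positive).
Efficient level: k* = 3 (marginal profit ≥ marginal view damage through 3).
The resort must at least cover the logging crew's forgone profit from cutting 5→3: 328 + 228 = 556.

$556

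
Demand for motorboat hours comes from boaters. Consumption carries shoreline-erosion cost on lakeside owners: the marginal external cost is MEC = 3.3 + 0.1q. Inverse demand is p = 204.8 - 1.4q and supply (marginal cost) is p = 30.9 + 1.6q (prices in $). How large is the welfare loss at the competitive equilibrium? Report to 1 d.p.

Market equilibrium (private): 30.9 + 1.6q = 204.8 - 1.4q → q_m = 57.9667.
Social marginal benefit = demand − MEC = 201.5 - 1.5q.
Set SMB = MC: 201.5 - 1.5q = 30.9 + 1.6q → q* = 55.0323.
Between q* and q_m the wedge MC − SMB runs linearly from 0 to MEC(q_m), so the loss is a triangle.
DWL = ½ × 2.9344 × 9.0967 = 13.3467.

DWL = $13.3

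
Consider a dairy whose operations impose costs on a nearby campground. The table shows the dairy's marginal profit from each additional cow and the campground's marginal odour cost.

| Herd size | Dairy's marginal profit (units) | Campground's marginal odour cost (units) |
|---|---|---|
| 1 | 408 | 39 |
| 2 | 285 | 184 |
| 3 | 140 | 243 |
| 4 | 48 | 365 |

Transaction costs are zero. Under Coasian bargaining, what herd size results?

2

Bargaining reaches the level where marginal profit last exceeds marginal odour cost.
That holds through level 2 (285 ≥ 184) but not at 3 (140 < 243).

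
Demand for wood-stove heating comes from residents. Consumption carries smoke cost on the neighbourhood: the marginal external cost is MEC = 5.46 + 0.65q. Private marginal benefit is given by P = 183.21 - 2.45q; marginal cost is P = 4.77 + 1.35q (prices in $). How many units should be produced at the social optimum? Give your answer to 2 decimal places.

Social marginal benefit = demand − MEC = 177.75 - 3.10q.
Set SMB = MC: 177.75 - 3.10q = 4.77 + 1.35q → q* = 38.8719.

q* = 38.87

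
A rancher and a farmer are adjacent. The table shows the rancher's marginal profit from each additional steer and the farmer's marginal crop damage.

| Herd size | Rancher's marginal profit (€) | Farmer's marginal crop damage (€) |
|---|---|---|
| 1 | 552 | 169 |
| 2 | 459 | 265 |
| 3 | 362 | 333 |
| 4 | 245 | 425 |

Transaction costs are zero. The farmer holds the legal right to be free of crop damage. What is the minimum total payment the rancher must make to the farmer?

€767

Efficient level: marginal profit ≥ marginal crop damage through level 3, so k* = 3.
With the farmer holding the right, the rancher must at least compensate total damage at k*: 169 + 265 + 333 = 767.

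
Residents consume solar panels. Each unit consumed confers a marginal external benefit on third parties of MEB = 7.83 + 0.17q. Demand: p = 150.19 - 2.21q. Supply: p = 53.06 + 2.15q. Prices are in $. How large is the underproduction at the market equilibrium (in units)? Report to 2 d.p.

2.77 units

Market equilibrium (private): 53.06 + 2.15q = 150.19 - 2.21q → q_m = 22.2775.
Social marginal benefit = demand + MEB = 158.02 - 2.04q.
Set SMB = MC: 158.02 - 2.04q = 53.06 + 2.15q → q* = 25.0501.
Gap = |22.2775 − 25.0501| = 2.7726.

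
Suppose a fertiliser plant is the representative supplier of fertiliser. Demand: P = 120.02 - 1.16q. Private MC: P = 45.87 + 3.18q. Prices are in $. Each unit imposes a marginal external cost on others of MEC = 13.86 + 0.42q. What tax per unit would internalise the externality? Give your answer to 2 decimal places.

tax = $19.18 per unit

Social marginal cost = private MC + MEC = 59.73 + 3.60q.
Set SMC = demand: 59.73 + 3.60q = 120.02 - 1.16q → q* = 12.6660.
The Pigouvian tax equals MEC at q*: 13.86 + 0.42×12.6660 = 19.1797.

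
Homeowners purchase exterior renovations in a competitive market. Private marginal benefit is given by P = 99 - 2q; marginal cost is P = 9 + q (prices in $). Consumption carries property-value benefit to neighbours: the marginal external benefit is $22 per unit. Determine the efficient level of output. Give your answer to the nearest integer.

q* = 37

Social marginal benefit = demand + MEB = 121 - 2q.
Set SMB = MC: 121 - 2q = 9 + q → q* = 37.3333.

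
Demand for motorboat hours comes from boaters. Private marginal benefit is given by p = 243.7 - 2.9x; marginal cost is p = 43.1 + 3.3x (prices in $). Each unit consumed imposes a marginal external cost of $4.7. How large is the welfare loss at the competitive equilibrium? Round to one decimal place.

Market equilibrium (private): 43.1 + 3.3x = 243.7 - 2.9x → x_m = 32.3548.
Social marginal benefit = demand − MEC = 239.0 - 2.9x.
Set SMB = MC: 239.0 - 2.9x = 43.1 + 3.3x → x* = 31.5968.
Height of the DWL triangle at x_m is MC(x_m) − SMB(x_m) = MEC(x_m) = 4.7000.
DWL = ½ × 0.7580 × 4.7000 = 1.7813.

DWL = $1.8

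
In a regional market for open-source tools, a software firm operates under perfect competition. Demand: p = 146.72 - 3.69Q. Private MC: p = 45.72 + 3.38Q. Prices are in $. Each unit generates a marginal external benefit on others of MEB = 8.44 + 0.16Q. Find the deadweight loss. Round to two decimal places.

Market equilibrium (private): 45.72 + 3.38Q = 146.72 - 3.69Q → Q_m = 14.2857.
Social marginal cost = private MC − MEB = 37.28 + 3.22Q.
Set SMC = demand: 37.28 + 3.22Q = 146.72 - 3.69Q → Q* = 15.8379.
Height of the DWL triangle at Q_m is demand(Q_m) − SMC(Q_m) = MEB(Q_m) = 10.7257.
DWL = ½ × 1.5522 × 10.7257 = 8.3242.

DWL = $8.32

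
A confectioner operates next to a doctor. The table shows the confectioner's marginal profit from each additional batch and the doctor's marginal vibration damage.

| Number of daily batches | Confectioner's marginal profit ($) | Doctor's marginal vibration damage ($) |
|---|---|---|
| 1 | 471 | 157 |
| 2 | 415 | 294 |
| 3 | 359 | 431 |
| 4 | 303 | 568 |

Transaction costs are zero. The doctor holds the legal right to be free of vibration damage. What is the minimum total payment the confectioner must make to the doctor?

Efficient level: marginal profit ≥ marginal vibration damage through level 2, so k* = 2.
With the doctor holding the right, the confectioner must at least compensate total damage at k*: 157 + 294 = 451.

$451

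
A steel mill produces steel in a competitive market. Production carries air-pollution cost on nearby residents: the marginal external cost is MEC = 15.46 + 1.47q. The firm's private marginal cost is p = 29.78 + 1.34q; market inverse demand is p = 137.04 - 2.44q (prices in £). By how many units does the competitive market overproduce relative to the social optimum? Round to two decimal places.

10.89 units

Market equilibrium (private): 29.78 + 1.34q = 137.04 - 2.44q → q_m = 28.3757.
Social marginal cost = private MC + MEC = 45.24 + 2.81q.
Set SMC = demand: 45.24 + 2.81q = 137.04 - 2.44q → q* = 17.4857.
Gap = |28.3757 − 17.4857| = 10.8900.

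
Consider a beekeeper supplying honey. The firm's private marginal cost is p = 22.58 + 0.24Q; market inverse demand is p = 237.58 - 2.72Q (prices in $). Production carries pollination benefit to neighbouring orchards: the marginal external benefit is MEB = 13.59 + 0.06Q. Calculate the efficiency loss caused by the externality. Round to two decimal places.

DWL = $55.54

Market equilibrium (private): 22.58 + 0.24Q = 237.58 - 2.72Q → Q_m = 72.6351.
Social marginal cost = private MC − MEB = 8.99 + 0.18Q.
Set SMC = demand: 8.99 + 0.18Q = 237.58 - 2.72Q → Q* = 78.8241.
Between Q* and Q_m the wedge demand − SMC runs linearly from 0 to MEB(Q_m), so the loss is a triangle.
DWL = ½ × 6.1890 × 17.9481 = 55.5404.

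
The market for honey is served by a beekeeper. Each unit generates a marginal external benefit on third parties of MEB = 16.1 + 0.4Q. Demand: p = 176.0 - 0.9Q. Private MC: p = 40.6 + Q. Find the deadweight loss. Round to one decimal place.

Market equilibrium (private): 40.6 + Q = 176.0 - 0.9Q → Q_m = 71.2632.
Social marginal cost = private MC − MEB = 24.5 + 0.6Q.
Set SMC = demand: 24.5 + 0.6Q = 176.0 - 0.9Q → Q* = 101.0000.
The loss is the area between SMC and demand from Q* to Q_m; with linear curves that's a triangle of height MEB(Q_m).
DWL = ½ × 29.7368 × 44.6053 = 663.2094.

DWL = 663.2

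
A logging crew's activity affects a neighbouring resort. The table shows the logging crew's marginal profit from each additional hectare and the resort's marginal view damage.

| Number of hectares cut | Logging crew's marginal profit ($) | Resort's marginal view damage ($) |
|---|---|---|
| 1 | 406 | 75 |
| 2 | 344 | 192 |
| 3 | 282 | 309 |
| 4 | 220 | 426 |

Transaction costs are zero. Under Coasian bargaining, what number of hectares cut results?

2

Bargaining reaches the level where marginal profit last exceeds marginal view damage.
That holds through level 2 (344 ≥ 192) but not at 3 (282 < 309).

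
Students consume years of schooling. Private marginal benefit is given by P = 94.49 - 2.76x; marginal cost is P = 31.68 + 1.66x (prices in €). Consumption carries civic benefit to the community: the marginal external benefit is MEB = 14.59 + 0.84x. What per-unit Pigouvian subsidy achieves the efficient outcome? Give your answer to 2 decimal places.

Social marginal benefit = demand + MEB = 109.08 - 1.92x.
Set SMB = MC: 109.08 - 1.92x = 31.68 + 1.66x → x* = 21.6201.
The Pigouvian subsidy equals MEB at x*: 14.59 + 0.84×21.6201 = 32.7509.

subsidy = €32.75 per unit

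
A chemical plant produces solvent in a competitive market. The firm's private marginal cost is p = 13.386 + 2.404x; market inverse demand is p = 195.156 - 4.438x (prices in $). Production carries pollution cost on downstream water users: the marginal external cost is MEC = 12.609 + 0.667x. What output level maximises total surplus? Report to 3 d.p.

Social marginal cost = private MC + MEC = 25.995 + 3.071x.
Set SMC = demand: 25.995 + 3.071x = 195.156 - 4.438x → x* = 22.5278.

x* = 22.528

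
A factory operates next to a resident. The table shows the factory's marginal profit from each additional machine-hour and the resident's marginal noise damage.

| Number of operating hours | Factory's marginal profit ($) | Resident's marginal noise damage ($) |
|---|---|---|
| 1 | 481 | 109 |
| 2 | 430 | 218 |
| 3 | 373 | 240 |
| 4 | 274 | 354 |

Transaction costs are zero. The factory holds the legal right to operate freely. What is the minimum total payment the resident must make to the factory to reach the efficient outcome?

$274

Left alone the factory would choose level 4 (marginal profit stays positive).
Efficient level: k* = 3 (marginal profit ≥ marginal noise damage through 3).
The resident must at least cover the factory's forgone profit from cutting 4→3: 274 = 274.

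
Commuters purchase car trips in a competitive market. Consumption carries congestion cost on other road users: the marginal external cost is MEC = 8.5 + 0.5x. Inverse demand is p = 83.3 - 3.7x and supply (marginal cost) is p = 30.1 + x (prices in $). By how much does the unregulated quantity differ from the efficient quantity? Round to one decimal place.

Market equilibrium (private): 30.1 + x = 83.3 - 3.7x → x_m = 11.3191.
Social marginal benefit = demand − MEC = 74.8 - 4.2x.
Set SMB = MC: 74.8 - 4.2x = 30.1 + x → x* = 8.5962.
Gap = |11.3191 − 8.5962| = 2.7229.

2.7 units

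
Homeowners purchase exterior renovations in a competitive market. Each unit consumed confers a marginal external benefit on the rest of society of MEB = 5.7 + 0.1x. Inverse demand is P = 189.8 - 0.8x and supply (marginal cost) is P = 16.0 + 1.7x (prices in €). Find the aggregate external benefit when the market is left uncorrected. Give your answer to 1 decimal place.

Market equilibrium (private): 16.0 + 1.7x = 189.8 - 0.8x → x_m = 69.5200.
Total external benefit = ∫₀^{x_m} (5.7 + 0.1x) dx = 5.7×69.5200 + ½×0.1×69.5200² = 637.9155.

€637.9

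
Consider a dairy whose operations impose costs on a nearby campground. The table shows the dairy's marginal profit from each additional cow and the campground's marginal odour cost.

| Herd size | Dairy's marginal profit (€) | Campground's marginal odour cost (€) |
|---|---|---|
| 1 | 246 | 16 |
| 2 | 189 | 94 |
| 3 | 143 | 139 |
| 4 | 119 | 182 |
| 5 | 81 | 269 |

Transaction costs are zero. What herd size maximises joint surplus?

3

Bargaining reaches the level where marginal profit last exceeds marginal odour cost.
That holds through level 3 (143 ≥ 139) but not at 4 (119 < 182).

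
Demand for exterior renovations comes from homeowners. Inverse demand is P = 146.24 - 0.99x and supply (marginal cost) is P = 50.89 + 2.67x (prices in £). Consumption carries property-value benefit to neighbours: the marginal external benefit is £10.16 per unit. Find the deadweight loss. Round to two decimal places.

Market equilibrium (private): 50.89 + 2.67x = 146.24 - 0.99x → x_m = 26.0519.
Social marginal benefit = demand + MEB = 156.40 - 0.99x.
Set SMB = MC: 156.40 - 0.99x = 50.89 + 2.67x → x* = 28.8279.
Between x* and x_m the wedge SMB − MC runs linearly from 0 to MEB(x_m), so the loss is a triangle.
DWL = ½ × 2.7760 × 10.1600 = 14.1021.

DWL = £14.10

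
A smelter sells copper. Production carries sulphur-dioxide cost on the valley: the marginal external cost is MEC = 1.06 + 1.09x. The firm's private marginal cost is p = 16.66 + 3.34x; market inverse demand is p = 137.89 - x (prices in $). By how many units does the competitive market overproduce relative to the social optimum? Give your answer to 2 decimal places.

5.80 units

Market equilibrium (private): 16.66 + 3.34x = 137.89 - x → x_m = 27.9332.
Social marginal cost = private MC + MEC = 17.72 + 4.43x.
Set SMC = demand: 17.72 + 4.43x = 137.89 - x → x* = 22.1308.
Gap = |27.9332 − 22.1308| = 5.8024.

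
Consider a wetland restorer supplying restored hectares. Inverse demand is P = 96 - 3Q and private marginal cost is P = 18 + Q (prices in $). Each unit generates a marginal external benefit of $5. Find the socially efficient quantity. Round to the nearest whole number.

Q* = 21

Social marginal cost = private MC − MEB = 13 + Q.
Set SMC = demand: 13 + Q = 96 - 3Q → Q* = 20.7500.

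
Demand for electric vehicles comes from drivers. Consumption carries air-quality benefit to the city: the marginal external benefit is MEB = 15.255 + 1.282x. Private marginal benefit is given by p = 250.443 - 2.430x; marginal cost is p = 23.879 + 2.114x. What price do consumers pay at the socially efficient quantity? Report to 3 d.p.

P = 70.302

Social marginal benefit = demand + MEB = 265.698 - 1.148x.
Set SMB = MC: 265.698 - 1.148x = 23.879 + 2.114x → x* = 74.1321.
Consumer price on the demand curve at x*: 250.443 − 2.430×74.1321 = 70.3020.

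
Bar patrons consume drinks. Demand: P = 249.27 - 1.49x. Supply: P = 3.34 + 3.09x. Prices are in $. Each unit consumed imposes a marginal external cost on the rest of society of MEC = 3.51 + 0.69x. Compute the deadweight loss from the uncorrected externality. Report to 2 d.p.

Market equilibrium (private): 3.34 + 3.09x = 249.27 - 1.49x → x_m = 53.6965.
Social marginal benefit = demand − MEC = 245.76 - 2.18x.
Set SMB = MC: 245.76 - 2.18x = 3.34 + 3.09x → x* = 46.0000.
The loss is the area between SMB and MC from x* to x_m; with linear curves that's a triangle of height MEC(x_m).
DWL = ½ × 7.6965 × 40.5606 = 156.0873.

DWL = $156.09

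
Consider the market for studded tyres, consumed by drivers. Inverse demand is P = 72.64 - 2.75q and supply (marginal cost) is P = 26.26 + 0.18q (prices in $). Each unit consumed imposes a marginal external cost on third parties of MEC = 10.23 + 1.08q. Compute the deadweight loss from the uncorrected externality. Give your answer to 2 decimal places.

DWL = $93.10

Market equilibrium (private): 26.26 + 0.18q = 72.64 - 2.75q → q_m = 15.8294.
Social marginal benefit = demand − MEC = 62.41 - 3.83q.
Set SMB = MC: 62.41 - 3.83q = 26.26 + 0.18q → q* = 9.0150.
The loss is the area between SMB and MC from q* to q_m; with linear curves that's a triangle of height MEC(q_m).
DWL = ½ × 6.8144 × 27.3257 = 93.1041.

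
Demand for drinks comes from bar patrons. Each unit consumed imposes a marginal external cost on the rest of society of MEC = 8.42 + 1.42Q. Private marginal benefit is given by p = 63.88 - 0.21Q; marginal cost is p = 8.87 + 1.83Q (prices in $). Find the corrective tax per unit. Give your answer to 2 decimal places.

Social marginal benefit = demand − MEC = 55.46 - 1.63Q.
Set SMB = MC: 55.46 - 1.63Q = 8.87 + 1.83Q → Q* = 13.4653.
The Pigouvian tax equals MEC at Q*: 8.42 + 1.42×13.4653 = 27.5407.

tax = $27.54 per unit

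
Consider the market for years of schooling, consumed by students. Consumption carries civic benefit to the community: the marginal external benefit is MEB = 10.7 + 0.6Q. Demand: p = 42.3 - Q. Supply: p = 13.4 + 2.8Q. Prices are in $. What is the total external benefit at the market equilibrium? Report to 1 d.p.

Market equilibrium (private): 13.4 + 2.8Q = 42.3 - Q → Q_m = 7.6053.
Total external benefit = ∫₀^{Q_m} (10.7 + 0.6Q) dQ = 10.7×7.6053 + ½×0.6×7.6053² = 98.7289.

$98.7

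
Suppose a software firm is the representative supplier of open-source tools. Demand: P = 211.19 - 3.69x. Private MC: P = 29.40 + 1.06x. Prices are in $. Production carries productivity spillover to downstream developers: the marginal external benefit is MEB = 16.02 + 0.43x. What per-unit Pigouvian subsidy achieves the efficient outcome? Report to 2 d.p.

subsidy = $35.71 per unit

Social marginal cost = private MC − MEB = 13.38 + 0.63x.
Set SMC = demand: 13.38 + 0.63x = 211.19 - 3.69x → x* = 45.7894.
The Pigouvian subsidy equals MEB at x*: 16.02 + 0.43×45.7894 = 35.7094.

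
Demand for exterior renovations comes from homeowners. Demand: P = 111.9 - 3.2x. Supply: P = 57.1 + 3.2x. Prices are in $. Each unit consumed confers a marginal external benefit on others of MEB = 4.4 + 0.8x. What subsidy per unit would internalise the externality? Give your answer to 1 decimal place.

Social marginal benefit = demand + MEB = 116.3 - 2.4x.
Set SMB = MC: 116.3 - 2.4x = 57.1 + 3.2x → x* = 10.5714.
The Pigouvian subsidy equals MEB at x*: 4.4 + 0.8×10.5714 = 12.8571.

subsidy = $12.9 per unit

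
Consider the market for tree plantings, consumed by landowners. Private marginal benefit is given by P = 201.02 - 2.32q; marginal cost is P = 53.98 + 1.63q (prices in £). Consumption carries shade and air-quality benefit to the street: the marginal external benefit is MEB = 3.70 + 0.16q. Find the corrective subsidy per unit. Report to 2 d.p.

Social marginal benefit = demand + MEB = 204.72 - 2.16q.
Set SMB = MC: 204.72 - 2.16q = 53.98 + 1.63q → q* = 39.7731.
The Pigouvian subsidy equals MEB at q*: 3.70 + 0.16×39.7731 = 10.0637.

subsidy = £10.06 per unit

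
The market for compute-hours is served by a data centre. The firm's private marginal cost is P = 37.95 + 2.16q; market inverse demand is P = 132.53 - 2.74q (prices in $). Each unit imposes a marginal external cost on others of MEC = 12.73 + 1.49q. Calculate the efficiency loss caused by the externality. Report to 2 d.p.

DWL = $134.70

Market equilibrium (private): 37.95 + 2.16q = 132.53 - 2.74q → q_m = 19.3020.
Social marginal cost = private MC + MEC = 50.68 + 3.65q.
Set SMC = demand: 50.68 + 3.65q = 132.53 - 2.74q → q* = 12.8091.
Height of the DWL triangle at q_m is SMC(q_m) − demand(q_m) = MEC(q_m) = 41.4900.
DWL = ½ × 6.4929 × 41.4900 = 134.6952.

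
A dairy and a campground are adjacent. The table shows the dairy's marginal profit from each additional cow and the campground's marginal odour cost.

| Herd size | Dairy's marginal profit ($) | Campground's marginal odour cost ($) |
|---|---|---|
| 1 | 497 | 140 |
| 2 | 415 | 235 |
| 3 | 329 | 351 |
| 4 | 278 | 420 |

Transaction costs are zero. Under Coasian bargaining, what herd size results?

Bargaining reaches the level where marginal profit last exceeds marginal odour cost.
That holds through level 2 (415 ≥ 235) but not at 3 (329 < 351).

2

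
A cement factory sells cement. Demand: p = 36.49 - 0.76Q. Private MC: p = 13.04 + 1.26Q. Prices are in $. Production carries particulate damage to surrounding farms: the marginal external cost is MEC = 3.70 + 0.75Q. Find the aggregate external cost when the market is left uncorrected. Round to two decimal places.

$93.49

Market equilibrium (private): 13.04 + 1.26Q = 36.49 - 0.76Q → Q_m = 11.6089.
Total external cost = ∫₀^{Q_m} (3.70 + 0.75Q) dQ = 3.70×11.6089 + ½×0.75×11.6089² = 93.4904.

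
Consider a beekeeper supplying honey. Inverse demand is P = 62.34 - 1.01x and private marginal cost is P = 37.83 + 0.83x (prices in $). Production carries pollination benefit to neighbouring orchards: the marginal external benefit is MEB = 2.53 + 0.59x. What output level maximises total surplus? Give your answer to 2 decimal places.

Social marginal cost = private MC − MEB = 35.30 + 0.24x.
Set SMC = demand: 35.30 + 0.24x = 62.34 - 1.01x → x* = 21.6320.

x* = 21.63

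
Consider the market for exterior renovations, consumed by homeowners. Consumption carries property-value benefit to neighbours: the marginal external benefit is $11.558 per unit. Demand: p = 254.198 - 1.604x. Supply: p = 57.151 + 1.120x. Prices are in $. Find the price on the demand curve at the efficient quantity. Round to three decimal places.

P = $131.363

Social marginal benefit = demand + MEB = 265.756 - 1.604x.
Set SMB = MC: 265.756 - 1.604x = 57.151 + 1.120x → x* = 76.5804.
Consumer price on the demand curve at x*: 254.198 − 1.604×76.5804 = 131.3630.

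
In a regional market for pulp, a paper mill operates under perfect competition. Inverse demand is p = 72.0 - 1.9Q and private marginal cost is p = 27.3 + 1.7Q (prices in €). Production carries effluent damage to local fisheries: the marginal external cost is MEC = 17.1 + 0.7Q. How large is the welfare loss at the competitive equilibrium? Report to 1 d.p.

Market equilibrium (private): 27.3 + 1.7Q = 72.0 - 1.9Q → Q_m = 12.4167.
Social marginal cost = private MC + MEC = 44.4 + 2.4Q.
Set SMC = demand: 44.4 + 2.4Q = 72.0 - 1.9Q → Q* = 6.4186.
Height of the DWL triangle at Q_m is SMC(Q_m) − demand(Q_m) = MEC(Q_m) = 25.7917.
DWL = ½ × 5.9981 × 25.7917 = 77.3506.

DWL = €77.4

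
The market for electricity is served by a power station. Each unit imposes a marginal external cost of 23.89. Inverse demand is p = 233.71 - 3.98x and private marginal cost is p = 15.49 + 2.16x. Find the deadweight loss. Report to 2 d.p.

DWL = 46.48

Market equilibrium (private): 15.49 + 2.16x = 233.71 - 3.98x → x_m = 35.5407.
Social marginal cost = private MC + MEC = 39.38 + 2.16x.
Set SMC = demand: 39.38 + 2.16x = 233.71 - 3.98x → x* = 31.6498.
The loss is the area between SMC and demand from x* to x_m; with linear curves that's a triangle of height MEC(x_m).
DWL = ½ × 3.8909 × 23.8900 = 46.4768.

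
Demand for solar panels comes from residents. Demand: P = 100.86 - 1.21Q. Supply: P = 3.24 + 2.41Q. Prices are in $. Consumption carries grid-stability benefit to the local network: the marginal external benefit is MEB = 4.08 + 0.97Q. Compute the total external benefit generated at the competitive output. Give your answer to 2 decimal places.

Market equilibrium (private): 3.24 + 2.41Q = 100.86 - 1.21Q → Q_m = 26.9669.
Total external benefit = ∫₀^{Q_m} (4.08 + 0.97Q) dQ = 4.08×26.9669 + ½×0.97×26.9669² = 462.7236.

$462.72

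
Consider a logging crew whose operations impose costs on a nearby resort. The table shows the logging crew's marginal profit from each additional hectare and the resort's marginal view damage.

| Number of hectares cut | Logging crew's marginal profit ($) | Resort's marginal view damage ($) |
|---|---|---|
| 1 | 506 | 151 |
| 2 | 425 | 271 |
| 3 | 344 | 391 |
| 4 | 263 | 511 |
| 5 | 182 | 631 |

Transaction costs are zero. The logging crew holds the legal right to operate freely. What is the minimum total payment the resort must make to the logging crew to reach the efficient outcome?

$789

Left alone the logging crew would choose level 5 (marginal profit stays positive).
Efficient level: k* = 2 (marginal profit ≥ marginal view damage through 2).
The resort must at least cover the logging crew's forgone profit from cutting 5→2: 344 + 263 + 182 = 789.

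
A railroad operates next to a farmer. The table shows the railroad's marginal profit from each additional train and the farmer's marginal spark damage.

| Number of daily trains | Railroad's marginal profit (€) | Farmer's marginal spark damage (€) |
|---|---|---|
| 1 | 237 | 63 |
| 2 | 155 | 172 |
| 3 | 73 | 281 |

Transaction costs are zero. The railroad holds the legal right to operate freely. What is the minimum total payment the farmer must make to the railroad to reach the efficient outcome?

Left alone the railroad would choose level 3 (marginal profit stays positive).
Efficient level: k* = 1 (marginal profit ≥ marginal spark damage through 1).
The farmer must at least cover the railroad's forgone profit from cutting 3→1: 155 + 73 = 228.

€228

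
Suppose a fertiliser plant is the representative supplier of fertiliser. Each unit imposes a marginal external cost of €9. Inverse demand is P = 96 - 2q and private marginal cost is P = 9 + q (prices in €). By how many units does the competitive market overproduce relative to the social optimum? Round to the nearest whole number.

3 units

Market equilibrium (private): 9 + q = 96 - 2q → q_m = 29.0000.
Social marginal cost = private MC + MEC = 18 + q.
Set SMC = demand: 18 + q = 96 - 2q → q* = 26.0000.
Gap = |29.0000 − 26.0000| = 3.0000.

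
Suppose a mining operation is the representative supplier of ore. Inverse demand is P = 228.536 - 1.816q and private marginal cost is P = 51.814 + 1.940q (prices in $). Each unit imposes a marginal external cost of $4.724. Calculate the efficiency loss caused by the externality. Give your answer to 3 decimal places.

DWL = $2.971

Market equilibrium (private): 51.814 + 1.940q = 228.536 - 1.816q → q_m = 47.0506.
Social marginal cost = private MC + MEC = 56.538 + 1.940q.
Set SMC = demand: 56.538 + 1.940q = 228.536 - 1.816q → q* = 45.7929.
Height of the DWL triangle at q_m is SMC(q_m) − demand(q_m) = MEC(q_m) = 4.7240.
DWL = ½ × 1.2577 × 4.7240 = 2.9707.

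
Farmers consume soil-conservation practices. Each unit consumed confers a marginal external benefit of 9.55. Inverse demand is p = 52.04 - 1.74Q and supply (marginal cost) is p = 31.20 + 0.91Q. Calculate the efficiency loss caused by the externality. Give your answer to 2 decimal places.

Market equilibrium (private): 31.20 + 0.91Q = 52.04 - 1.74Q → Q_m = 7.8642.
Social marginal benefit = demand + MEB = 61.59 - 1.74Q.
Set SMB = MC: 61.59 - 1.74Q = 31.20 + 0.91Q → Q* = 11.4679.
The loss is the area between SMB and MC from Q* to Q_m; with linear curves that's a triangle of height MEB(Q_m).
DWL = ½ × 3.6037 × 9.5500 = 17.2077.

DWL = 17.21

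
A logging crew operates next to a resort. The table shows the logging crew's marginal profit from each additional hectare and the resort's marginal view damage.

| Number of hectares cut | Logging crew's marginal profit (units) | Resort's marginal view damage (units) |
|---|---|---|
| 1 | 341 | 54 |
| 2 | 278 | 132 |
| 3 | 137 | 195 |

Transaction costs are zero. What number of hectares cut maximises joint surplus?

Bargaining reaches the level where marginal profit last exceeds marginal view damage.
That holds through level 2 (278 ≥ 132) but not at 3 (137 < 195).

2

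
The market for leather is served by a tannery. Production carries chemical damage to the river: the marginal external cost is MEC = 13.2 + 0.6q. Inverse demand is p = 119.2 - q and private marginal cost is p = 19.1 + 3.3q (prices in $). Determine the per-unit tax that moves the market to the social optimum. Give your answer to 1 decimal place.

Social marginal cost = private MC + MEC = 32.3 + 3.9q.
Set SMC = demand: 32.3 + 3.9q = 119.2 - q → q* = 17.7347.
The Pigouvian tax equals MEC at q*: 13.2 + 0.6×17.7347 = 23.8408.

tax = $23.8 per unit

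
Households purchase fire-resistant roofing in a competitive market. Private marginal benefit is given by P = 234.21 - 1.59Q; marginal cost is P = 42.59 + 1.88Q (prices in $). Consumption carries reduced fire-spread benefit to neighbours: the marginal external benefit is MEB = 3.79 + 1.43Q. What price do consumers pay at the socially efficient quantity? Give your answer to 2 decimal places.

P = $81.91

Social marginal benefit = demand + MEB = 238.00 - 0.16Q.
Set SMB = MC: 238.00 - 0.16Q = 42.59 + 1.88Q → Q* = 95.7892.
Consumer price on the demand curve at Q*: 234.21 − 1.59×95.7892 = 81.9052.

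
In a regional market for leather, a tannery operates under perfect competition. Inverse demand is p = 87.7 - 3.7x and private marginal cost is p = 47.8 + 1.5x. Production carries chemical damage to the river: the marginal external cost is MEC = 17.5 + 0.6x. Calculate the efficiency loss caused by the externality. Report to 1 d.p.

DWL = 42.1

Market equilibrium (private): 47.8 + 1.5x = 87.7 - 3.7x → x_m = 7.6731.
Social marginal cost = private MC + MEC = 65.3 + 2.1x.
Set SMC = demand: 65.3 + 2.1x = 87.7 - 3.7x → x* = 3.8621.
Between x* and x_m the wedge SMC − demand runs linearly from 0 to MEC(x_m), so the loss is a triangle.
DWL = ½ × 3.8110 × 22.1038 = 42.1188.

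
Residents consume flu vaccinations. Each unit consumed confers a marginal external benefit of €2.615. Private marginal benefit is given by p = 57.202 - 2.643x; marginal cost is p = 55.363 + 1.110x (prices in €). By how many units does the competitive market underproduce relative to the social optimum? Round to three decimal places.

0.697 units

Market equilibrium (private): 55.363 + 1.110x = 57.202 - 2.643x → x_m = 0.4900.
Social marginal benefit = demand + MEB = 59.817 - 2.643x.
Set SMB = MC: 59.817 - 2.643x = 55.363 + 1.110x → x* = 1.1868.
Gap = |0.4900 − 1.1868| = 0.6968.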